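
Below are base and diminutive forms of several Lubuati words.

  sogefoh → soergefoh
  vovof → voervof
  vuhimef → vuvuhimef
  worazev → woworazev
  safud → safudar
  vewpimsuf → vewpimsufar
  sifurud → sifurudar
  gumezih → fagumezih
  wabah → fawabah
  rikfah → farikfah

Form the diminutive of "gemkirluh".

gemkirluhar

"gemkirluh" has last vowel 'u'. The stems whose last vowel is 'u' (safud → safudar, vewpimsuf → vewpimsufar, sifurud → sifurudar) add -ar.
So gemkirluh → gemkirluhar.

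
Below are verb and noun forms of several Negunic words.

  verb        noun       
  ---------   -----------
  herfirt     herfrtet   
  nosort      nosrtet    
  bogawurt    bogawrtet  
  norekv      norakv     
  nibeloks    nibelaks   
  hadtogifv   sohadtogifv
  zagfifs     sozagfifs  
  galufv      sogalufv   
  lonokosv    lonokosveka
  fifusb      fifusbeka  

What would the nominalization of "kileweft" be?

sokileweft

norekv and hadtogifv both end in -v yet inflect differently (norakv, sohadtogifv), so the final letter is not what conditions the rule; the second-to-last letter is.
"kileweft" has second-to-last letter 'f'. The stems whose second-to-last letter is 'f' (hadtogifv → sohadtogifv, zagfifs → sozagfifs, galufv → sogalufv) add the prefix so-.
The other patterns: stems whose second-to-last letter is 'r' delete the last vowel and add -et; stems whose second-to-last letter is 'k' change the last vowel to 'a'; stems whose second-to-last letter is 's' add -eka.
So kileweft → sokileweft.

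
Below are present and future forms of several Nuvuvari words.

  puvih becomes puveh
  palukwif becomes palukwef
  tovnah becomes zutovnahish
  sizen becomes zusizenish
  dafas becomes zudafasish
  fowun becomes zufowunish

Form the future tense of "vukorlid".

vukorled

puvih and tovnah both end in -h yet inflect differently (puveh, zutovnahish), so the final letter is not what conditions the rule; the last vowel is.
"vukorlid" has last vowel 'i'. The stems whose last vowel is 'i' (puvih → puveh, palukwif → palukwef) change the last vowel to 'e'.
So vukorlid → vukorled.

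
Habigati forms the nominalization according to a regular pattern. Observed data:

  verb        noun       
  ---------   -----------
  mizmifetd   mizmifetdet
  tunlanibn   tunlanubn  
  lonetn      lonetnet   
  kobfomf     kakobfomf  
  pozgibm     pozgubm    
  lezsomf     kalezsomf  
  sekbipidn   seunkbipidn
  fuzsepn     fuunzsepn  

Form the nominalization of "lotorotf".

lotorotfet

"lotorotf" has second-to-last letter 't'. The stems whose second-to-last letter is 't' (mizmifetd → mizmifetdet, lonetn → lonetnet) add -et.
So lotorotf → lotorotfet.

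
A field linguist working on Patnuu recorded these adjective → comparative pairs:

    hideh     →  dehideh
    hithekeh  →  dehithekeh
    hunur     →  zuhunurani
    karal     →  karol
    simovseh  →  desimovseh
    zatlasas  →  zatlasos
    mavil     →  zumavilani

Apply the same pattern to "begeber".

debegeber

karal and mavil both end in -l yet inflect differently (karol, zumavilani), so the final letter is not what conditions the rule; the last vowel is.
"begeber" has last vowel 'e'. The stems whose last vowel is 'e' (simovseh → desimovseh, hithekeh → dehithekeh, hideh → dehideh) add the prefix de-.
So begeber → debegeber.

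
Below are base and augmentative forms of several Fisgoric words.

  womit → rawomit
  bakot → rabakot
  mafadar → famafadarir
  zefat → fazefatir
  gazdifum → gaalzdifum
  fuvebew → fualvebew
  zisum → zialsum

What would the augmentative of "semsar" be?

fasemsarir

womit and zefat both end in -t yet inflect differently (rawomit, fazefatir), so the final letter is not what conditions the rule; the last vowel is.
"semsar" has last vowel 'a'. The stems whose last vowel is 'a' (mafadar → famafadarir, zefat → fazefatir) add fa- … -ir around the stem.
So semsar → fasemsarir.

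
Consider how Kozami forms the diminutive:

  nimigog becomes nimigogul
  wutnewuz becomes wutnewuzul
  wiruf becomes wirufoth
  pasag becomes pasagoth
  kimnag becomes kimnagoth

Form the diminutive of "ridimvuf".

ridimvuful

nimigog and kimnag both end in -g yet inflect differently (nimigogul, kimnagoth), so the final letter is not what conditions the rule; the number of vowels is.
"ridimvuf" has 3 vowels. The stems with 3 vowels (wutnewuz → wutnewuzul, nimigog → nimigogul) add -ul.
The other pattern: stems with 2 vowels add -oth.
So ridimvuf → ridimvuful.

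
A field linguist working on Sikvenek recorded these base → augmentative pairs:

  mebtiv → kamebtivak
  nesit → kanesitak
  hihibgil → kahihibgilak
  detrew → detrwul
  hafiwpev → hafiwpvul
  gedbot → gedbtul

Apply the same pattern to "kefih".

kakefihak

mebtiv and hafiwpev both end in -v yet inflect differently (kamebtivak, hafiwpvul), so the final letter is not what conditions the rule; the last vowel is.
"kefih" has last vowel 'i'. The stems whose last vowel is 'i' (mebtiv → kamebtivak, nesit → kanesitak, hihibgil → kahihibgilak) add ka- … -ak around the stem.
The other pattern: stems whose last vowel is 'e' or 'o' delete the last vowel and add -ul.
So kefih → kakefihak.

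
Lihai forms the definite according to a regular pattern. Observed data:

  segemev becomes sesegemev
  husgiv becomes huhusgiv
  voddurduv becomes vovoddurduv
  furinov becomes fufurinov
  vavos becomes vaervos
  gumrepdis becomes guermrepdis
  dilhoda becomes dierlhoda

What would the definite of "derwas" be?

deerrwas

furinov and vavos both have last vowel 'o' yet inflect differently (fufurinov, vaervos), so the last vowel is not what conditions the rule; the final letter is.
"derwas" ends in -s. The stems ending in -s (vavos → vaervos, gumrepdis → guermrepdis) insert -er- after the first vowel.
So derwas → deerrwas.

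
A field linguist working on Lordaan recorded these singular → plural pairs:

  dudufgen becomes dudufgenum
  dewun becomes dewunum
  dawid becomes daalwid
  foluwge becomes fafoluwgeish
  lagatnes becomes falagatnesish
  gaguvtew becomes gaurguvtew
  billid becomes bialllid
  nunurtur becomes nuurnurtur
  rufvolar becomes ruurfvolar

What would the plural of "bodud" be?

boaldud

gaguvtew and dudufgen both have last vowel 'e' yet inflect differently (gaurguvtew, dudufgenum), so the last vowel is not what conditions the rule; the final letter is.
"bodud" ends in -d. The stems ending in -d (dawid → daalwid, billid → bialllid) insert -al- after the first vowel.
So bodud → boaldud.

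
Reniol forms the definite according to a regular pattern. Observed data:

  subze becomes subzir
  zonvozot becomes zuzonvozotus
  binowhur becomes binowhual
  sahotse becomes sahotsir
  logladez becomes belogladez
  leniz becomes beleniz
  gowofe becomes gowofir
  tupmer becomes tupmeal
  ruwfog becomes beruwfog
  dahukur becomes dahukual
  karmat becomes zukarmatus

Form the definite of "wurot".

zuwurotus

sahotse and tupmer both have last vowel 'e' yet inflect differently (sahotsir, tupmeal), so the last vowel is not what conditions the rule; the final letter is.
"wurot" ends in -t. The stems ending in -t (karmat → zukarmatus, zonvozot → zuzonvozotus) add zu- … -us around the stem.
The other patterns: stems ending in -e drop the final letter and add -ir; stems ending in -r drop the final letter and add -al; stems ending in -g or -z add the prefix be-.
So wurot → zuwurotus.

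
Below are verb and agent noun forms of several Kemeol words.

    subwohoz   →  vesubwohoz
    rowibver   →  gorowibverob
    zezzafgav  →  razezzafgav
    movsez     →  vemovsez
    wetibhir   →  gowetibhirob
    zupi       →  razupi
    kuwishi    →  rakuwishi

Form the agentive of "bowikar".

gobowikarob

movsez and rowibver both have last vowel 'e' yet inflect differently (vemovsez, gorowibverob), so the last vowel is not what conditions the rule; the final letter is.
"bowikar" ends in -r. The stems ending in -r (wetibhir → gowetibhirob, rowibver → gorowibverob) add go- … -ob around the stem.
The other patterns: stems ending in -z add the prefix ve-; stems ending in -i or -v add the prefix ra-.
So bowikar → gobowikarob.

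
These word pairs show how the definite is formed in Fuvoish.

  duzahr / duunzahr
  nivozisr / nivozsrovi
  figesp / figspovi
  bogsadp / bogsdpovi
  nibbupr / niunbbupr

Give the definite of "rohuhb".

nivozisr and duzahr both end in -r yet inflect differently (nivozsrovi, duunzahr), so the final letter is not what conditions the rule; the second-to-last letter is.
"rohuhb" has second-to-last letter 'h'. The one such stem in the data (duzahr → duunzahr) inserts -un- after the first vowel (as does nibbupr), so the same rule applies.
The other pattern: stems whose second-to-last letter is 'd' or 's' delete the last vowel and add -ovi.
So rohuhb → rounhuhb.

rounhuhb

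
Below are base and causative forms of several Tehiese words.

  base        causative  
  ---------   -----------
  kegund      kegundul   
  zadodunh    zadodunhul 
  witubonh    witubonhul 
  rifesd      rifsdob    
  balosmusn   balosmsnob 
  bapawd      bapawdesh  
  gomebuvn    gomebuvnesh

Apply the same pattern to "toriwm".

toriwmesh

kegund and rifesd both end in -d yet inflect differently (kegundul, rifsdob), so the final letter is not what conditions the rule; the second-to-last letter is.
"toriwm" has second-to-last letter 'w'. The one such stem in the data (bapawd → bapawdesh) adds -esh, so the same rule applies.
The other patterns: stems whose second-to-last letter is 'n' add -ul; stems whose second-to-last letter is 's' delete the last vowel and add -ob.
So toriwm → toriwmesh.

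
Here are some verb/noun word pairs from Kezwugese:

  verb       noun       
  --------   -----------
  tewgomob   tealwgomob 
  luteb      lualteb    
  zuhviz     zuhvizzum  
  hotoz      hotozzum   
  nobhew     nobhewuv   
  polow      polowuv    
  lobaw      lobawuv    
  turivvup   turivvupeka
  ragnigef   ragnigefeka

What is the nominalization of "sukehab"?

sualkehab

tewgomob and hotoz both have last vowel 'o' yet inflect differently (tealwgomob, hotozzum), so the last vowel is not what conditions the rule; the final letter is.
"sukehab" ends in -b. The stems ending in -b (tewgomob → tealwgomob, luteb → lualteb) insert -al- after the first vowel.
So sukehab → sualkehab.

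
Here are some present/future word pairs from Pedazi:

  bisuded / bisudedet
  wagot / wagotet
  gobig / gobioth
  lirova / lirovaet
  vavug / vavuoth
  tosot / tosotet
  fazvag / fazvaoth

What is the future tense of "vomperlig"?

fazvag and lirova both have last vowel 'a' yet inflect differently (fazvaoth, lirovaet), so the last vowel is not what conditions the rule; the final letter is.
"vomperlig" ends in -g. The stems ending in -g (fazvag → fazvaoth, gobig → gobioth, vavug → vavuoth) drop the final letter and add -oth.
The other pattern: stems ending in -a, -d or -t add -et.
So vomperlig → vomperlioth.

vomperlioth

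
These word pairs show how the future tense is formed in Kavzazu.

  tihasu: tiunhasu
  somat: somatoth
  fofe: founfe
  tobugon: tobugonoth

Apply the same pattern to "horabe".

hounrabe

tobugon and tihasu both begin with t- yet inflect differently (tobugonoth, tiunhasu), so the first letter is not what conditions the rule; whether the stem ends in a vowel or a consonant is.
"horabe" ends in a vowel. The stems ending in a vowel (fofe → founfe, tihasu → tiunhasu) insert -un- after the first vowel.
The other pattern: stems ending in a consonant add -oth.
So horabe → hounrabe.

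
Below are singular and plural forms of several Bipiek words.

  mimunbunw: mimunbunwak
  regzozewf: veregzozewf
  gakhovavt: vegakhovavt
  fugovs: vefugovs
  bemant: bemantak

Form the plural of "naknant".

naknantak

bemant and gakhovavt both end in -t yet inflect differently (bemantak, vegakhovavt), so the final letter is not what conditions the rule; the second-to-last letter is.
"naknant" has second-to-last letter 'n'. The stems whose second-to-last letter is 'n' (bemant → bemantak, mimunbunw → mimunbunwak) add -ak.
The other pattern: stems whose second-to-last letter is 'v' or 'w' add the prefix ve-.
So naknant → naknantak.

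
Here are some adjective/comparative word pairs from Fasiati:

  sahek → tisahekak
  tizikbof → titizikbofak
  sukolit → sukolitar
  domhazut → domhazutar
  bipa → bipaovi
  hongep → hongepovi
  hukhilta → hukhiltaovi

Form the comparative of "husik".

sahek and hongep both have last vowel 'e' yet inflect differently (tisahekak, hongepovi), so the last vowel is not what conditions the rule; the final letter is.
"husik" ends in -k. The one such stem in the data (sahek → tisahekak) adds ti- … -ak around the stem, so the same rule applies.
So husik → tihusikak.

tihusikak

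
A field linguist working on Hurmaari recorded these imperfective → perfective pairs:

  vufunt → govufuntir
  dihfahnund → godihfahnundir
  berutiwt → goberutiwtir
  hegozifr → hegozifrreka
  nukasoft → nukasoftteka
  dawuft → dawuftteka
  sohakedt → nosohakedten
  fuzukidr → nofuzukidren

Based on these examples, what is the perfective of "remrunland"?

"remrunland" has second-to-last letter 'n'. The stems whose second-to-last letter is 'n' (vufunt → govufuntir, dihfahnund → godihfahnundir) add go- … -ir around the stem.
So remrunland → goremrunlandir.

goremrunlandir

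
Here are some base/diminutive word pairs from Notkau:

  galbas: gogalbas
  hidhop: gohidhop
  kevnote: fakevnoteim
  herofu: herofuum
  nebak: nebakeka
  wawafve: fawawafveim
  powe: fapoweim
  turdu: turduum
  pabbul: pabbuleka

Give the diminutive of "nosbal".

nosbaleka

pabbul and herofu both have last vowel 'u' yet inflect differently (pabbuleka, herofuum), so the last vowel is not what conditions the rule; the final letter is.
"nosbal" ends in -l. The one such stem in the data (pabbul → pabbuleka) adds -eka, so the same rule applies.
So nosbal → nosbaleka.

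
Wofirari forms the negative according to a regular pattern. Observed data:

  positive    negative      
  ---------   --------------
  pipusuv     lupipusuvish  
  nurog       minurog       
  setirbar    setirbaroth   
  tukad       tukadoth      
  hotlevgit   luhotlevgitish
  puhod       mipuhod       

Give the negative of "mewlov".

mimewlov

puhod and tukad both end in -d yet inflect differently (mipuhod, tukadoth), so the final letter is not what conditions the rule; the last vowel is.
"mewlov" has last vowel 'o'. The stems whose last vowel is 'o' (puhod → mipuhod, nurog → minurog) add the prefix mi-.
The other patterns: stems whose last vowel is 'a' add -oth; stems whose last vowel is 'i' or 'u' add lu- … -ish around the stem.
So mewlov → mimewlov.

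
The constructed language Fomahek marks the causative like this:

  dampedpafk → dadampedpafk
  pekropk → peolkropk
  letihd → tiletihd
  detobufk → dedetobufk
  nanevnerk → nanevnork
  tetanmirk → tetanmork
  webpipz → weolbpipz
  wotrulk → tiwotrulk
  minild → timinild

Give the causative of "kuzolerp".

tetanmirk and pekropk both end in -k yet inflect differently (tetanmork, peolkropk), so the final letter is not what conditions the rule; the second-to-last letter is.
"kuzolerp" has second-to-last letter 'r'. The stems whose second-to-last letter is 'r' (tetanmirk → tetanmork, nanevnerk → nanevnork) change the last vowel to 'o'.
The other patterns: stems whose second-to-last letter is 'p' insert -ol- after the first vowel; stems whose second-to-last letter is 'f' repeat the first consonant+vowel as a prefix; stems whose second-to-last letter is 'h' or 'l' add the prefix ti-.
So kuzolerp → kuzolorp.

kuzolorp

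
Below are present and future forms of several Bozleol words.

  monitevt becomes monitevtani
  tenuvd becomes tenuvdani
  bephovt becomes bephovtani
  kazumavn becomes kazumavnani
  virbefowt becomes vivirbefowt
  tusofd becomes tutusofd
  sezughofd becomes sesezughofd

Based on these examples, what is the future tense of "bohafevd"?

bohafevdani

monitevt and virbefowt both end in -t yet inflect differently (monitevtani, vivirbefowt), so the final letter is not what conditions the rule; the second-to-last letter is.
"bohafevd" has second-to-last letter 'v'. The stems whose second-to-last letter is 'v' (monitevt → monitevtani, tenuvd → tenuvdani, bephovt → bephovtani) add -ani.
So bohafevd → bohafevdani.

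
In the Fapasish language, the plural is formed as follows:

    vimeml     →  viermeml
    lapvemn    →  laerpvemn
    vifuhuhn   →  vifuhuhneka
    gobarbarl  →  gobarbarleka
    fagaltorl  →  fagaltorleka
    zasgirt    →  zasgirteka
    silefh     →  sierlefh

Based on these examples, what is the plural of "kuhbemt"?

kuerhbemt

vifuhuhn and lapvemn both end in -n yet inflect differently (vifuhuhneka, laerpvemn), so the final letter is not what conditions the rule; the second-to-last letter is.
"kuhbemt" has second-to-last letter 'm'. The stems whose second-to-last letter is 'm' (lapvemn → laerpvemn, vimeml → viermeml) insert -er- after the first vowel.
The other pattern: stems whose second-to-last letter is 'h' or 'r' add -eka.
So kuhbemt → kuerhbemt.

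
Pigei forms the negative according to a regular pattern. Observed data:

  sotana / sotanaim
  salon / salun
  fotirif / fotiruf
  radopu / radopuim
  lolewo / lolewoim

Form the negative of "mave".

salon and lolewo both have last vowel 'o' yet inflect differently (salun, lolewoim), so the last vowel is not what conditions the rule; whether the stem ends in a vowel or a consonant is.
"mave" ends in a vowel. The stems ending in a vowel (lolewo → lolewoim, radopu → radopuim, sotana → sotanaim) add -im.
The other pattern: stems ending in a consonant change the last vowel to 'u'.
So mave → maveim.

maveim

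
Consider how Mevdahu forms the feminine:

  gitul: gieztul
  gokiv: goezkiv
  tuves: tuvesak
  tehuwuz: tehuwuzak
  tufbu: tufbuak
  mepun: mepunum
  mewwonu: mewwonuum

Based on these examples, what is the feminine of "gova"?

goezva

"gova" begins with g-. The stems beginning with g- (gitul → gieztul, gokiv → goezkiv) insert -ez- after the first vowel.
So gova → goezva.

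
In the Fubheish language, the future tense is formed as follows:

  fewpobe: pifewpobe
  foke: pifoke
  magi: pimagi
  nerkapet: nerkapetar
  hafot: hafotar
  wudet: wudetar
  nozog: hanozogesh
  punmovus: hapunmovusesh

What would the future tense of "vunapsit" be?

vunapsitar

fewpobe and nerkapet both have last vowel 'e' yet inflect differently (pifewpobe, nerkapetar), so the last vowel is not what conditions the rule; the final letter is.
"vunapsit" ends in -t. The stems ending in -t (nerkapet → nerkapetar, hafot → hafotar, wudet → wudetar) add -ar.
So vunapsit → vunapsitar.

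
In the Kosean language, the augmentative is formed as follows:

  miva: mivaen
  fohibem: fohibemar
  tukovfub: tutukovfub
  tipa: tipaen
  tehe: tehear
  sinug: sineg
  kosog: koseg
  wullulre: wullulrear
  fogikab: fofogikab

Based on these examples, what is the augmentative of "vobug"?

vobeg

"vobug" ends in -g. The stems ending in -g (kosog → koseg, sinug → sineg) change the last vowel to 'e'.
So vobug → vobeg.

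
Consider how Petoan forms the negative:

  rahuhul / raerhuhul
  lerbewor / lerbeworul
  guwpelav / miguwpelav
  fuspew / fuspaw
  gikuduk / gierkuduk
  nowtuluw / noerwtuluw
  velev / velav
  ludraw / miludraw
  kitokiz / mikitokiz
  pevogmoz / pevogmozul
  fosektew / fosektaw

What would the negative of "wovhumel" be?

pevogmoz and kitokiz both end in -z yet inflect differently (pevogmozul, mikitokiz), so the final letter is not what conditions the rule; the last vowel is.
"wovhumel" has last vowel 'e'. The stems whose last vowel is 'e' (velev → velav, fosektew → fosektaw, fuspew → fuspaw) change the last vowel to 'a'.
The other patterns: stems whose last vowel is 'o' add -ul; stems whose last vowel is 'a' or 'i' add the prefix mi-; stems whose last vowel is 'u' insert -er- after the first vowel.
So wovhumel → wovhumal.

wovhumal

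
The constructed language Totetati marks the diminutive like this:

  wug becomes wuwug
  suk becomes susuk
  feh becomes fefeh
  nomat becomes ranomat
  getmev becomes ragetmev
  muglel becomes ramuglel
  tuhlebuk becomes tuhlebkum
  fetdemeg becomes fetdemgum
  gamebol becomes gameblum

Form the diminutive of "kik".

kikik

"kik" has 1 vowel. The stems with 1 vowel (wug → wuwug, suk → susuk, feh → fefeh) repeat the first consonant+vowel as a prefix.
The other patterns: stems with 2 vowels add the prefix ra-; stems with 3 vowels delete the last vowel and add -um.
So kik → kikik.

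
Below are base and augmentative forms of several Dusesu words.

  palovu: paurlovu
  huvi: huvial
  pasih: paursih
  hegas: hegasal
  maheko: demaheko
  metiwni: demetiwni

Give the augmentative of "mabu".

demabu

huvi and metiwni both end in -i yet inflect differently (huvial, demetiwni), so the final letter is not what conditions the rule; the first letter is.
"mabu" begins with m-. The stems beginning with m- (metiwni → demetiwni, maheko → demaheko) add the prefix de-.
So mabu → demabu.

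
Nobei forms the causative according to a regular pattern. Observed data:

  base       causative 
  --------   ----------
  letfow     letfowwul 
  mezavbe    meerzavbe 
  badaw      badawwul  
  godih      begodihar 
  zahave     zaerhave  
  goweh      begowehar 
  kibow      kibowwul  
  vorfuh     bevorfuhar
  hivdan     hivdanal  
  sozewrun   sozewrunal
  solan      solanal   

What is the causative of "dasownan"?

dasownanal

badaw and hivdan both have last vowel 'a' yet inflect differently (badawwul, hivdanal), so the last vowel is not what conditions the rule; the final letter is.
"dasownan" ends in -n. The stems ending in -n (hivdan → hivdanal, sozewrun → sozewrunal, solan → solanal) add -al.
The other patterns: stems ending in -e insert -er- after the first vowel; stems ending in -w double the final consonant and add -ul; stems ending in -h add be- … -ar around the stem.
So dasownan → dasownanal.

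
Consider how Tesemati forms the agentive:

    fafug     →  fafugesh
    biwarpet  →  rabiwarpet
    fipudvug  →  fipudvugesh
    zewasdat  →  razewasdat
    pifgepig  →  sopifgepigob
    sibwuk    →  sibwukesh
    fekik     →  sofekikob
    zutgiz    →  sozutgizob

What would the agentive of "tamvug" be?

tamvugesh

fipudvug and pifgepig both end in -g yet inflect differently (fipudvugesh, sopifgepigob), so the final letter is not what conditions the rule; the last vowel is.
"tamvug" has last vowel 'u'. The stems whose last vowel is 'u' (sibwuk → sibwukesh, fipudvug → fipudvugesh, fafug → fafugesh) add -esh.
So tamvug → tamvugesh.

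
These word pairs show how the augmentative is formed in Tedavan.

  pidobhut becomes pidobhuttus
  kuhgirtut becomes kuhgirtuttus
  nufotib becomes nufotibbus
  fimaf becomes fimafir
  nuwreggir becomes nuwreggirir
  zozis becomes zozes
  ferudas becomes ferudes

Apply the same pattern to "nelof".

nelofir

"nelof" ends in -f. The one such stem in the data (fimaf → fimafir) adds -ir, so the same rule applies.
The other patterns: stems ending in -b or -t double the final consonant and add -us; stems ending in -s change the last vowel to 'e'.
So nelof → nelofir.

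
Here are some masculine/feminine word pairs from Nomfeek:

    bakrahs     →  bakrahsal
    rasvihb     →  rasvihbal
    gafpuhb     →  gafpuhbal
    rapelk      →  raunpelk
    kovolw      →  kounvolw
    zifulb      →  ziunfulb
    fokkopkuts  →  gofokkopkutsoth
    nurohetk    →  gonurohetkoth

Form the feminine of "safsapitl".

gosafsapitloth

"safsapitl" has second-to-last letter 't'. The stems whose second-to-last letter is 't' (fokkopkuts → gofokkopkutsoth, nurohetk → gonurohetkoth) add go- … -oth around the stem.
So safsapitl → gosafsapitloth.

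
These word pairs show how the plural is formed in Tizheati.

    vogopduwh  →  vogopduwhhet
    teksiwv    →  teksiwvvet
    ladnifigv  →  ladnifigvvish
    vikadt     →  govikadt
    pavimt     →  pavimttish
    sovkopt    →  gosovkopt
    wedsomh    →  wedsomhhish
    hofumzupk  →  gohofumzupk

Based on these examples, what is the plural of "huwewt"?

vogopduwh and wedsomh both end in -h yet inflect differently (vogopduwhhet, wedsomhhish), so the final letter is not what conditions the rule; the second-to-last letter is.
"huwewt" has second-to-last letter 'w'. The stems whose second-to-last letter is 'w' (vogopduwh → vogopduwhhet, teksiwv → teksiwvvet) double the final consonant and add -et.
So huwewt → huwewttet.

huwewttet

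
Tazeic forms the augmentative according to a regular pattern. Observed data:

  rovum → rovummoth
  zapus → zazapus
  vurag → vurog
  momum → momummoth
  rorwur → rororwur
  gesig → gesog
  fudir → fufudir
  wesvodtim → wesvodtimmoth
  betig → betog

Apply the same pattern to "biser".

bibiser

betig and wesvodtim both have last vowel 'i' yet inflect differently (betog, wesvodtimmoth), so the last vowel is not what conditions the rule; the final letter is.
"biser" ends in -r. The stems ending in -r (rorwur → rororwur, fudir → fufudir) repeat the first consonant+vowel as a prefix.
So biser → bibiser.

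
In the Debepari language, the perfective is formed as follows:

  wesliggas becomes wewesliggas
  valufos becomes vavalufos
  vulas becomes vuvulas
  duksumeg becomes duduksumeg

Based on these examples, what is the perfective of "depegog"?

dedepegog

Every pair shown (wesliggas → wewesliggas, valufos → vavalufos, vulas → vuvulas, …) follows the same rule: repeat the first consonant+vowel as a prefix.
So depegog → dedepegog.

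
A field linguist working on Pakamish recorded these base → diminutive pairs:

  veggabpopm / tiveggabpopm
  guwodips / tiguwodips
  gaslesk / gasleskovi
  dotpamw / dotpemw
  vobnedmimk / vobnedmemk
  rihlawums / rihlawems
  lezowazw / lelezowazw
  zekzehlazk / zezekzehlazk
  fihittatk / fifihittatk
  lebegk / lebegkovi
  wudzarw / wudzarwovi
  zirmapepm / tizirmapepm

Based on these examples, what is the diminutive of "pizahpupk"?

tipizahpupk

rihlawums and guwodips both end in -s yet inflect differently (rihlawems, tiguwodips), so the final letter is not what conditions the rule; the second-to-last letter is.
"pizahpupk" has second-to-last letter 'p'. The stems whose second-to-last letter is 'p' (zirmapepm → tizirmapepm, guwodips → tiguwodips, veggabpopm → tiveggabpopm) add the prefix ti-.
The other patterns: stems whose second-to-last letter is 'm' change the last vowel to 'e'; stems whose second-to-last letter is 't' or 'z' repeat the first consonant+vowel as a prefix; stems whose second-to-last letter is 'g', 'r' or 's' add -ovi.
So pizahpupk → tipizahpupk.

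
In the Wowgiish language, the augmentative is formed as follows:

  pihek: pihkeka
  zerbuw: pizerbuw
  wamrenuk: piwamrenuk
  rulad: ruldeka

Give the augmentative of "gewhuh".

pigewhuh

wamrenuk and pihek both end in -k yet inflect differently (piwamrenuk, pihkeka), so the final letter is not what conditions the rule; the last vowel is.
"gewhuh" has last vowel 'u'. The stems whose last vowel is 'u' (zerbuw → pizerbuw, wamrenuk → piwamrenuk) add the prefix pi-.
The other pattern: stems whose last vowel is 'a' or 'e' delete the last vowel and add -eka.
So gewhuh → pigewhuh.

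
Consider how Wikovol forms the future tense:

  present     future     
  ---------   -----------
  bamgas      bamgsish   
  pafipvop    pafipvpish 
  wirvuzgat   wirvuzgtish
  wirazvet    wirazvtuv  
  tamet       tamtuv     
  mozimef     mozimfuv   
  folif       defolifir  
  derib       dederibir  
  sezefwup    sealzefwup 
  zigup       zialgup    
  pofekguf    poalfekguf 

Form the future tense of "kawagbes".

"kawagbes" has last vowel 'e'. The stems whose last vowel is 'e' (wirazvet → wirazvtuv, tamet → tamtuv, mozimef → mozimfuv) delete the last vowel and add -uv.
So kawagbes → kawagbsuv.

kawagbsuv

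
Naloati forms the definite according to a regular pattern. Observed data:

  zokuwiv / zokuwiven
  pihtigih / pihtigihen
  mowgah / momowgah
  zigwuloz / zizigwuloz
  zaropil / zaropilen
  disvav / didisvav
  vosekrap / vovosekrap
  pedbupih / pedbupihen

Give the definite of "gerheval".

gegerheval

"gerheval" has last vowel 'a'. The stems whose last vowel is 'a' (disvav → didisvav, mowgah → momowgah, vosekrap → vovosekrap) repeat the first consonant+vowel as a prefix.
So gerheval → gegerheval.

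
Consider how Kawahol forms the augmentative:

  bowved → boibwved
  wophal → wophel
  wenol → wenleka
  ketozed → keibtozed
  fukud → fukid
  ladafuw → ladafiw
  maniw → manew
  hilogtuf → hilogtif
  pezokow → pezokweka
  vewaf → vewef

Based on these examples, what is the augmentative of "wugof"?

wugfeka

pezokow and ladafuw both end in -w yet inflect differently (pezokweka, ladafiw), so the final letter is not what conditions the rule; the last vowel is.
"wugof" has last vowel 'o'. The stems whose last vowel is 'o' (pezokow → pezokweka, wenol → wenleka) delete the last vowel and add -eka.
The other patterns: stems whose last vowel is 'e' insert -ib- after the first vowel; stems whose last vowel is 'u' change the last vowel to 'i'; stems whose last vowel is 'a' or 'i' change the last vowel to 'e'.
So wugof → wugfeka.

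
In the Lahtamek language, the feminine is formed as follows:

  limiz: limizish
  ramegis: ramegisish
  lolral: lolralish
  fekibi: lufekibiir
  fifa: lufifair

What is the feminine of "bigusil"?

bigusilish

limiz and fekibi both have last vowel 'i' yet inflect differently (limizish, lufekibiir), so the last vowel is not what conditions the rule; whether the stem ends in a vowel or a consonant is.
"bigusil" ends in a consonant. The stems ending in a consonant (limiz → limizish, ramegis → ramegisish, lolral → lolralish) add -ish.
The other pattern: stems ending in a vowel add lu- … -ir around the stem.
So bigusil → bigusilish.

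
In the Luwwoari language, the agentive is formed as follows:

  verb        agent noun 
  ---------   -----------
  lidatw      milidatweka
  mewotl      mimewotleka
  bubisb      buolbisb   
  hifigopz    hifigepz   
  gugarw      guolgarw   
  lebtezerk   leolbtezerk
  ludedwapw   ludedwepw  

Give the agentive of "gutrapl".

lidatw and ludedwapw both end in -w yet inflect differently (milidatweka, ludedwepw), so the final letter is not what conditions the rule; the second-to-last letter is.
"gutrapl" has second-to-last letter 'p'. The stems whose second-to-last letter is 'p' (ludedwapw → ludedwepw, hifigopz → hifigepz) change the last vowel to 'e'.
So gutrapl → gutrepl.

gutrepl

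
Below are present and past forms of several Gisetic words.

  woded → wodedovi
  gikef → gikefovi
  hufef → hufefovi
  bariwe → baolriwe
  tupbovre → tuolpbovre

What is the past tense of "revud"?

revudovi

"revud" ends in a consonant. The stems ending in a consonant (hufef → hufefovi, woded → wodedovi, gikef → gikefovi) add -ovi.
The other pattern: stems ending in a vowel insert -ol- after the first vowel.
So revud → revudovi.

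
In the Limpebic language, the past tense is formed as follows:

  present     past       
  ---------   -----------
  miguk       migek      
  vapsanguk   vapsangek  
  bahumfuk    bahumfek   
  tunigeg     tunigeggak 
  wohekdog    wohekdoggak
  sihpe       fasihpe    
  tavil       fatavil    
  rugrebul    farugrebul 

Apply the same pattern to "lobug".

lobuggak

"lobug" ends in -g. The stems ending in -g (tunigeg → tunigeggak, wohekdog → wohekdoggak) double the final consonant and add -ak.
So lobug → lobuggak.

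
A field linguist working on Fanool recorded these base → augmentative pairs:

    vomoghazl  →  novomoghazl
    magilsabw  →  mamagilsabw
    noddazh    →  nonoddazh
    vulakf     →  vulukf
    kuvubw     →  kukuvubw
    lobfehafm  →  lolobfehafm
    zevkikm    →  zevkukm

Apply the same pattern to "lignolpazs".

"lignolpazs" has second-to-last letter 'z'. The stems whose second-to-last letter is 'z' (vomoghazl → novomoghazl, noddazh → nonoddazh) add the prefix no-.
The other patterns: stems whose second-to-last letter is 'k' change the last vowel to 'u'; stems whose second-to-last letter is 'b' or 'f' repeat the first consonant+vowel as a prefix.
So lignolpazs → nolignolpazs.

nolignolpazs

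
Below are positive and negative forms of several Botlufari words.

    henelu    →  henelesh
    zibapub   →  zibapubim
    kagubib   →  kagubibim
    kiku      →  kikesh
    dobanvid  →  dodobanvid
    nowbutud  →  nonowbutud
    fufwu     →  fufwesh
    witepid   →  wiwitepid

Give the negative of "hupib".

hupibim

"hupib" ends in -b. The stems ending in -b (kagubib → kagubibim, zibapub → zibapubim) add -im.
So hupib → hupibim.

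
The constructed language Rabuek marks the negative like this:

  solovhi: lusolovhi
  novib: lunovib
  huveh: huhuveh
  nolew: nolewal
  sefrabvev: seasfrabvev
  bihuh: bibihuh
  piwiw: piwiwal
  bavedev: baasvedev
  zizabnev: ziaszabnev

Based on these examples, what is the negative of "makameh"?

mamakameh

bavedev and huveh both have last vowel 'e' yet inflect differently (baasvedev, huhuveh), so the last vowel is not what conditions the rule; the final letter is.
"makameh" ends in -h. The stems ending in -h (bihuh → bibihuh, huveh → huhuveh) repeat the first consonant+vowel as a prefix.
So makameh → mamakameh.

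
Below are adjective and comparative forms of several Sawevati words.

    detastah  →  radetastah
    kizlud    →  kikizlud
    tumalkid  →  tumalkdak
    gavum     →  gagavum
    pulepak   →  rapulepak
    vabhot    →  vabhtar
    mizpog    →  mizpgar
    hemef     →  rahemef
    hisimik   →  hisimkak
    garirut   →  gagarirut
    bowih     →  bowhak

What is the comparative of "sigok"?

detastah and bowih both end in -h yet inflect differently (radetastah, bowhak), so the final letter is not what conditions the rule; the last vowel is.
"sigok" has last vowel 'o'. The stems whose last vowel is 'o' (vabhot → vabhtar, mizpog → mizpgar) delete the last vowel and add -ar.
So sigok → sigkar.

sigkar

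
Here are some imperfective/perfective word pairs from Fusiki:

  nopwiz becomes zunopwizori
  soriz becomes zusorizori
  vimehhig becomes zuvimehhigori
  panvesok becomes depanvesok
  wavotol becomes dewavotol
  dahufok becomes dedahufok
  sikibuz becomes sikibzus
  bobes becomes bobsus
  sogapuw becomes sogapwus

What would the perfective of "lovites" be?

lovitsus

"lovites" has last vowel 'e'. The one such stem in the data (bobes → bobsus) deletes the last vowel and adds -us (as do sikibuz, sogapuw), so the same rule applies.
The other patterns: stems whose last vowel is 'i' add zu- … -ori around the stem; stems whose last vowel is 'o' add the prefix de-.
So lovites → lovitsus.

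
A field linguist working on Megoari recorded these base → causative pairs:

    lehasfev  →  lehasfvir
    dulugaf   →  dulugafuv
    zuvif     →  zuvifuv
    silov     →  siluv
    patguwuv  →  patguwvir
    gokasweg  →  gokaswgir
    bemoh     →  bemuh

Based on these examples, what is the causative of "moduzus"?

silov and patguwuv both end in -v yet inflect differently (siluv, patguwvir), so the final letter is not what conditions the rule; the last vowel is.
"moduzus" has last vowel 'u'. The one such stem in the data (patguwuv → patguwvir) deletes the last vowel and adds -ir (as do gokasweg, lehasfev), so the same rule applies.
The other patterns: stems whose last vowel is 'a' or 'i' add -uv; stems whose last vowel is 'o' change the last vowel to 'u'.
So moduzus → moduzsir.

moduzsir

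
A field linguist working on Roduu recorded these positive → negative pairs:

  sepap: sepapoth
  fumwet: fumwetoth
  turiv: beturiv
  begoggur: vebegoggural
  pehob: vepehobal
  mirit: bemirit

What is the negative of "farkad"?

farkadoth

"farkad" has last vowel 'a'. The one such stem in the data (sepap → sepapoth) adds -oth, so the same rule applies.
The other patterns: stems whose last vowel is 'o' or 'u' add ve- … -al around the stem; stems whose last vowel is 'i' add the prefix be-.
So farkad → farkadoth.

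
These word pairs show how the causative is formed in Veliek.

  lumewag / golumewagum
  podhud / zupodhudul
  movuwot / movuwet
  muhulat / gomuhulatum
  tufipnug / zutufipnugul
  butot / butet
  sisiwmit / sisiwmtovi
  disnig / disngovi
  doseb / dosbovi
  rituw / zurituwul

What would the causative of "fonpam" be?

gofonpamum

"fonpam" has last vowel 'a'. The stems whose last vowel is 'a' (muhulat → gomuhulatum, lumewag → golumewagum) add go- … -um around the stem.
So fonpam → gofonpamum.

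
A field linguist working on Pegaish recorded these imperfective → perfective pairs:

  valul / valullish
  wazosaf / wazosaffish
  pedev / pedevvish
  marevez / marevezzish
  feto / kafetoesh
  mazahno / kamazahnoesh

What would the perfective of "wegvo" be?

marevez and mazahno both begin with m- yet inflect differently (marevezzish, kamazahnoesh), so the first letter is not what conditions the rule; whether the stem ends in a vowel or a consonant is.
"wegvo" ends in a vowel. The stems ending in a vowel (feto → kafetoesh, mazahno → kamazahnoesh) add ka- … -esh around the stem.
So wegvo → kawegvoesh.

kawegvoesh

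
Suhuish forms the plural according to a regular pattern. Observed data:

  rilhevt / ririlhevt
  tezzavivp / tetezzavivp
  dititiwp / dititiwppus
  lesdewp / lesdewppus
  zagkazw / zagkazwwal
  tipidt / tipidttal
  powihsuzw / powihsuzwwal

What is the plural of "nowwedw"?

nowwedwwal

tezzavivp and dititiwp both end in -p yet inflect differently (tetezzavivp, dititiwppus), so the final letter is not what conditions the rule; the second-to-last letter is.
"nowwedw" has second-to-last letter 'd'. The one such stem in the data (tipidt → tipidttal) doubles the final consonant and adds -al (as do zagkazw, powihsuzw), so the same rule applies.
The other patterns: stems whose second-to-last letter is 'v' repeat the first consonant+vowel as a prefix; stems whose second-to-last letter is 'w' double the final consonant and add -us.
So nowwedw → nowwedwwal.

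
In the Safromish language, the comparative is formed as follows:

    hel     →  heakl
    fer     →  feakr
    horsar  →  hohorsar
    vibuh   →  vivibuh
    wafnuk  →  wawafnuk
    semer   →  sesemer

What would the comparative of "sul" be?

suakl

fer and horsar both end in -r yet inflect differently (feakr, hohorsar), so the final letter is not what conditions the rule; the number of vowels is.
"sul" has 1 vowel. The stems with 1 vowel (hel → heakl, fer → feakr) insert -ak- after the first vowel.
So sul → suakl.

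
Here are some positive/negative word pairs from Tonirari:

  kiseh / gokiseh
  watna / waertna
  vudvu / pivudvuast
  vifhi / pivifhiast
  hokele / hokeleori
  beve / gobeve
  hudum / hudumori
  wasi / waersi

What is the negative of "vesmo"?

vifhi and wasi both end in -i yet inflect differently (pivifhiast, waersi), so the final letter is not what conditions the rule; the first letter is.
"vesmo" begins with v-. The stems beginning with v- (vudvu → pivudvuast, vifhi → pivifhiast) add pi- … -ast around the stem.
So vesmo → pivesmoast.

pivesmoast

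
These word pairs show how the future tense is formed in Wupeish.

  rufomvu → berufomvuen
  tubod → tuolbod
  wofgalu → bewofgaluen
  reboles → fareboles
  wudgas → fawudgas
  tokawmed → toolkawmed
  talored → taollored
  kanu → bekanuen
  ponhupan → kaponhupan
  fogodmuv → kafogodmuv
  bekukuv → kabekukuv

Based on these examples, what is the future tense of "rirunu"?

berirunuen

reboles and tokawmed both have last vowel 'e' yet inflect differently (fareboles, toolkawmed), so the last vowel is not what conditions the rule; the final letter is.
"rirunu" ends in -u. The stems ending in -u (wofgalu → bewofgaluen, rufomvu → berufomvuen, kanu → bekanuen) add be- … -en around the stem.
So rirunu → berirunuen.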